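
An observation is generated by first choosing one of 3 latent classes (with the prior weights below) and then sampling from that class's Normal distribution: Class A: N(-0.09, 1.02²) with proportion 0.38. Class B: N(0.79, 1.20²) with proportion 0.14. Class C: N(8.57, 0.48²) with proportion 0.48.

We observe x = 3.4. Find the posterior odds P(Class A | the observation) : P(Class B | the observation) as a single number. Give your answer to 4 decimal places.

Posterior odds = (P(Z=i) f_i(x)) / (P(Z=j) f_j(x)); the normalising sum cancels.
Evaluate each component's likelihood at the observed value:
  p_A = 0.00112238
  p_B = 0.0312239
  p_C = 5.34851e-26
Odds = (0.38/0.14) × (0.00112238/0.0312239) = 2.71429 × 0.0359461 ≈ 0.0976

0.0976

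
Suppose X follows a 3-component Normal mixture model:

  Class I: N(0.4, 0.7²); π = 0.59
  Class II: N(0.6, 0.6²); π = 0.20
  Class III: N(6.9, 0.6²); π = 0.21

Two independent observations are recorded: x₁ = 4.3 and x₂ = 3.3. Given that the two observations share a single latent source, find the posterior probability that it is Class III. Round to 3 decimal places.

0.018

By Bayes' theorem, P(k | x) = w_k f_k(x) / Σ_j w_j f_j(x).
Since both observations come from the same component, the likelihood for component k is f_k(x₁)·f_k(x₂).
  L_I = [(1/(0.7·√(2π)))·exp(−(4.3−0.4)²/(2·0.7²)) = 0.569918·exp(-15.52041) = 1.03606e-07] × [0.00010687] = 1.10724e-11
  L_II = [(1/(0.6·√(2π)))·exp(−(4.3−0.6)²/(2·0.6²)) = 0.664904·exp(-19.01389) = 3.67394e-09] × [2.66396e-05] = 9.78721e-14
  L_III = [(1/(0.6·√(2π)))·exp(−(4.3−6.9)²/(2·0.6²)) = 0.664904·exp(-9.38889) = 5.56181e-05] × [1.01265e-08] = 5.63215e-13
Weight by the priors:
  w_I·L_I = 0.59 × 1.10724e-11 = 6.5327e-12
  w_II·L_II = 0.20 × 9.78721e-14 = 1.95744e-14
  w_III·L_III = 0.21 × 5.63215e-13 = 1.18275e-13
Evidence: 6.5327e-12 + 1.95744e-14 + 1.18275e-13 = 6.67055e-12
P(Class III | x) = 1.18275e-13 / 6.67055e-12 ≈ 0.018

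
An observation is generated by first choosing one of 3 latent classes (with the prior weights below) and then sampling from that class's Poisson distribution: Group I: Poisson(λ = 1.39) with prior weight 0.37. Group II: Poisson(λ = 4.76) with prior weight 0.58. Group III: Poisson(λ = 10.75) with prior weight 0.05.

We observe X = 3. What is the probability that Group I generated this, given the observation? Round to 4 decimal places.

Posterior ∝ prior × likelihood, so P(k | x) ∝ π_k f_k(x); normalise over all components.
Component likelihoods at x = 3:
  L_I = 0.111487
  L_II = 0.153967
  L_III = 0.00444026
Multiply by the mixture weights:
  π_I·L_I = 0.37 × 0.111487 = 0.0412502
  π_II·L_II = 0.58 × 0.153967 = 0.0893009
  π_III·L_III = 0.05 × 0.00444026 = 0.000222013
Evidence: 0.0412502 + 0.0893009 + 0.000222013 = 0.130773
Responsibility of Group I: 0.0412502 / 0.130773 ≈ 0.3154

0.3154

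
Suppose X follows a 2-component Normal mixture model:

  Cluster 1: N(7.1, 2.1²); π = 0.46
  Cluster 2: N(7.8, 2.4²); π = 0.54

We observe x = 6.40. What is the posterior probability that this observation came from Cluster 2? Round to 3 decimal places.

P(component k | x) = π_k·f_k(x) / marginal(x), where marginal(x) = Σ_j π_j·f_j(x).
Component likelihoods at x = 6.40:
  L_1 = (1/(2.1·√(2π)))·exp(−(6.40−7.1)²/(2·2.1²)) = 0.189973·exp(-0.05556) = 0.179706
  L_2 = (1/(2.4·√(2π)))·exp(−(6.40−7.8)²/(2·2.4²)) = 0.166226·exp(-0.17014) = 0.14022
Prior × likelihood for each component:
  π_1·L_1 = 0.46 × 0.179706 = 0.0826649
  π_2·L_2 = 0.54 × 0.14022 = 0.0757185
Normaliser: 0.0826649 + 0.0757185 = 0.158383
So the posterior for Cluster 2 is 0.0757185 / 0.158383 ≈ 0.478.

0.478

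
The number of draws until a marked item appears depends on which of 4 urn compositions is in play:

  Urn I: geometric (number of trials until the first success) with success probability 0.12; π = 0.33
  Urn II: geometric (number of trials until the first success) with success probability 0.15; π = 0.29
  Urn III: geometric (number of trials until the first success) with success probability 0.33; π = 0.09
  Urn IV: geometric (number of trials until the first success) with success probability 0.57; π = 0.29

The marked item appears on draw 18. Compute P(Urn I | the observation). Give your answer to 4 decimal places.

0.6186

The responsibility of component k is w_k f_k(x) divided by Σ_j w_j f_j(x).
Component likelihoods at x = 18:
  p_I = 0.12·(1−0.12)^17 = 0.12·0.113817 = 0.013658
  p_II = 0.15·(1−0.15)^17 = 0.15·0.0631134 = 0.00946701
  p_III = 0.33·(1−0.33)^17 = 0.33·0.00110477 = 0.000364574
  p_IV = 0.57·(1−0.57)^17 = 0.57·5.8744e-07 = 3.34841e-07
Multiply by the mixture weights:
  w_I·p_I = 0.33 × 0.013658 = 0.00450714
  w_II·p_II = 0.29 × 0.00946701 = 0.00274543
  w_III·p_III = 0.09 × 0.000364574 = 3.28117e-05
  w_IV·p_IV = 0.29 × 3.34841e-07 = 9.71039e-08
Sum: 0.00450714 + 0.00274543 + 3.28117e-05 + 9.71039e-08 = 0.00728548
P(Urn I | x) ≈ 0.6186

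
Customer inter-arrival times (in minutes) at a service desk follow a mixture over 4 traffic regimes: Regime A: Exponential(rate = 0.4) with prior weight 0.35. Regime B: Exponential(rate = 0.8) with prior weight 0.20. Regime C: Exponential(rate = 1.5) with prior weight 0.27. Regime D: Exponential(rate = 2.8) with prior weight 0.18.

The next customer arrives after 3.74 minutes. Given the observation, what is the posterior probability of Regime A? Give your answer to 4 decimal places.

By Bayes' theorem, P(k | x) = π_k f_k(x) / Σ_j π_j f_j(x).
Evaluate each component's likelihood at the observed value:
  f_A = 0.0896098
  f_B = 0.0401496
  f_C = 0.0054916
  f_D = 7.92914e-05
Prior × likelihood for each component:
  π_A·f_A = 0.35 × 0.0896098 = 0.0313634
  π_B·f_B = 0.20 × 0.0401496 = 0.00802991
  π_C·f_C = 0.27 × 0.0054916 = 0.00148273
  π_D·f_D = 0.18 × 7.92914e-05 = 1.42725e-05
Denominator: 0.0313634 + 0.00802991 + 0.00148273 + 1.42725e-05 = 0.0408903
P(Regime A | the observation) = 0.0313634 / 0.0408903 ≈ 0.7670

0.7670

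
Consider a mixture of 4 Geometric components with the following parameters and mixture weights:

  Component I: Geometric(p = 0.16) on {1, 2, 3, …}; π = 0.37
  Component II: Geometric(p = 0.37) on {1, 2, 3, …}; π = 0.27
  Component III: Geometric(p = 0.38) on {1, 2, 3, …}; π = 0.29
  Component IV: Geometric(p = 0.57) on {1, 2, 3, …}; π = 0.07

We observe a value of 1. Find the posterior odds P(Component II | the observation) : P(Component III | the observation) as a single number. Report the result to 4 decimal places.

0.9065

The posterior odds equal the prior odds times the likelihood ratio: (π_i/π_j)·(f_i(x)/f_j(x)).
Evaluate each component's likelihood at the observed value:
  L_I = 0.16
  L_II = 0.37
  L_III = 0.38
  L_IV = 0.57
0.0999 / 0.1102 ≈ 0.9065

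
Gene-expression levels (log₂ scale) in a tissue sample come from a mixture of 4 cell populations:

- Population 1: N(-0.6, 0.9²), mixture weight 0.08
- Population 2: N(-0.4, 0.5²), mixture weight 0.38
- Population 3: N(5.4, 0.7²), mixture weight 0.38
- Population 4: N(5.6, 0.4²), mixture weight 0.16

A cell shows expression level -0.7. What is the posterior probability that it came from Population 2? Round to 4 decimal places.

Apply Bayes' rule: the posterior for each component is proportional to its prior times its likelihood at x.
Evaluate each component's likelihood at the observed value:
  p_1 = 0.440541
  p_2 = 0.666449
  p_3 = 1.84466e-17
  p_4 = 1.35757e-54
Multiply by the mixture weights:
  w_1·p_1 = 0.08 × 0.440541 = 0.0352433
  w_2·p_2 = 0.38 × 0.666449 = 0.253251
  w_3·p_3 = 0.38 × 1.84466e-17 = 7.00971e-18
  w_4·p_4 = 0.16 × 1.35757e-54 = 2.17211e-55
Denominator: 0.0352433 + 0.253251 + 7.00971e-18 + 2.17211e-55 = 0.288494
P(Population 2 | x) = 0.253251 / 0.288494 ≈ 0.8778

0.8778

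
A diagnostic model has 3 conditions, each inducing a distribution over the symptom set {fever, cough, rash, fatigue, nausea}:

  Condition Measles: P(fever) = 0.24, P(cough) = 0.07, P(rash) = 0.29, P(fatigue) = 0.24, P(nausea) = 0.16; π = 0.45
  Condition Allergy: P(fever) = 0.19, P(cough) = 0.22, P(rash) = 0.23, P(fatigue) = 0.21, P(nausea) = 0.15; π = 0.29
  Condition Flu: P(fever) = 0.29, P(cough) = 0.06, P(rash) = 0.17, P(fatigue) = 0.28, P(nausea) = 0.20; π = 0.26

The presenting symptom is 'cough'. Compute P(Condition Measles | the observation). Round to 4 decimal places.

0.2840

Apply Bayes' rule: the posterior for each component is proportional to its prior times its likelihood at x.
Evaluate each component's likelihood at the observed value:
  L_Measles = 0.07
  L_Allergy = 0.22
  L_Flu = 0.06
Weight by the priors:
  π_Measles·L_Measles = 0.45 × 0.07 = 0.0315
  π_Allergy·L_Allergy = 0.29 × 0.22 = 0.0638
  π_Flu·L_Flu = 0.26 × 0.06 = 0.0156
Sum: 0.0315 + 0.0638 + 0.0156 = 0.1109
P(Condition Measles | data) ≈ 0.2840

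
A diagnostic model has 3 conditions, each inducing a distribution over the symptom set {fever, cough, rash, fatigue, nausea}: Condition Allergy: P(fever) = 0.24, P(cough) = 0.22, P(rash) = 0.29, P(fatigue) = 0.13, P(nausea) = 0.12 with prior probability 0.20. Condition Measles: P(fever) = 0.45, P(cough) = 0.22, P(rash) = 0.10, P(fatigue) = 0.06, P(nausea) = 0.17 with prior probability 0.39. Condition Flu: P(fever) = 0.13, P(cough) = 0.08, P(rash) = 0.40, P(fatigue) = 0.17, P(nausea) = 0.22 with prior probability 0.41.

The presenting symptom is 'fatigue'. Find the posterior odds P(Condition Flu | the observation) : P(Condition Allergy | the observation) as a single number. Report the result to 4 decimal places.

2.6808

Posterior odds = (π_i f_i(x)) / (π_j f_j(x)); the normalising sum cancels.
Component likelihoods at x = 'fatigue':
  p_Allergy = P(fatigue | comp) = 0.13
  p_Measles = P(fatigue | comp) = 0.06
  p_Flu = P(fatigue | comp) = 0.17
Odds = (0.41/0.20) × (0.17/0.13) = 2.05 × 1.30769 ≈ 2.6808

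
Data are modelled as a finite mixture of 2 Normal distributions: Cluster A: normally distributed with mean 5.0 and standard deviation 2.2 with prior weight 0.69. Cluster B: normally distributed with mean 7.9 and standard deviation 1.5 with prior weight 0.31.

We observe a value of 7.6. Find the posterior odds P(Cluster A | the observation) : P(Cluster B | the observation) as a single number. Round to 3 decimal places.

The posterior odds equal the prior odds times the likelihood ratio: (P(Z=i)/P(Z=j))·(f_i(x)/f_j(x)).
Component likelihoods at x = 7.6:
  p_A = (1/(2.2·√(2π)))·exp(−(7.6−5.0)²/(2·2.2²)) = 0.181337·exp(-0.69835) = 0.0901985
  p_B = (1/(1.5·√(2π)))·exp(−(7.6−7.9)²/(2·1.5²)) = 0.265962·exp(-0.02000) = 0.260695
Posterior odds = (P(Z=A)·p_A) / (P(Z=B)·p_B) = (0.69·0.0901985) / (0.31·0.260695) = 0.0622369 / 0.0808155 ≈ 0.770

0.770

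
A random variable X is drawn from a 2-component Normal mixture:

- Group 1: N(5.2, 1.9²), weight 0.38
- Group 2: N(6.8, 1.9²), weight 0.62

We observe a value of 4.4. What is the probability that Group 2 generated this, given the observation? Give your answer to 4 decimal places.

Posterior ∝ prior × likelihood, so P(k | x) ∝ π_k f_k(x); normalise over all components.
Component likelihoods at x = 4.4:
  L_1 = (1/(1.9·√(2π)))·exp(−(4.4−5.2)²/(2·1.9²)) = 0.209970·exp(-0.08864) = 0.192158
  L_2 = (1/(1.9·√(2π)))·exp(−(4.4−6.8)²/(2·1.9²)) = 0.209970·exp(-0.79778) = 0.0945547
Prior × likelihood for each component:
  π_1·L_1 = 0.38 × 0.192158 = 0.0730202
  π_2·L_2 = 0.62 × 0.0945547 = 0.0586239
Normaliser: 0.0730202 + 0.0586239 = 0.131644
P(Group 2 | data) ≈ 0.4453

0.4453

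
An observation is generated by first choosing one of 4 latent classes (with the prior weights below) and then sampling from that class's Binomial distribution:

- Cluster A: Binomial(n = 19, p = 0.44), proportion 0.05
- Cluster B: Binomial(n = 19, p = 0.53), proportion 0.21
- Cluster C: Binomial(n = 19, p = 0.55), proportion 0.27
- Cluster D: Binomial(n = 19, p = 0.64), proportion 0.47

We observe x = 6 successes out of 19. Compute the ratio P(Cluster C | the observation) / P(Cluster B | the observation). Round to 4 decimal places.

Since P(k|x) ∝ P(Z=k) f_k(x), the posterior odds are P(Z=i) f_i(x) / (P(Z=j) f_j(x)).
Component likelihoods at x = 6 successes out of 19:
  f_A = 0.104868
  f_B = 0.0328405
  f_C = 0.0233035
  f_D = 0.00318049
0.00629194 / 0.0068965 ≈ 0.9123

0.9123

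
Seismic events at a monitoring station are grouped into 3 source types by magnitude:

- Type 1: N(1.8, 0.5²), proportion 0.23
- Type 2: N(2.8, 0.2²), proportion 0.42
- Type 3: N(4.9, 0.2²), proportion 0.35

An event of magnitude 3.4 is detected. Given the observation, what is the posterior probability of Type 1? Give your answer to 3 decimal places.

The responsibility of component k is π_k f_k(x) divided by Σ_j π_j f_j(x).
Component likelihoods at x = 3.4:
  f_1 = 0.00476818
  f_2 = 0.0221592
  f_3 = 1.21716e-12
Unnormalised posteriors:
  π_1·f_1 = 0.23 × 0.00476818 = 0.00109668
  π_2·f_2 = 0.42 × 0.0221592 = 0.00930688
  π_3·f_3 = 0.35 × 1.21716e-12 = 4.26006e-13
Evidence: 0.00109668 + 0.00930688 + 4.26006e-13 = 0.0104036
Responsibility of Type 1: 0.00109668 / 0.0104036 ≈ 0.105

0.105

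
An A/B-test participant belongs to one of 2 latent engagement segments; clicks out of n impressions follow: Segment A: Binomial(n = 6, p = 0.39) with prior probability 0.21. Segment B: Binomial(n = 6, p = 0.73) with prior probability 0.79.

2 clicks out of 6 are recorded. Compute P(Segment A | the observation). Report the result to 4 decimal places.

0.6641

P(component k | x) = π_k·f_k(x) / marginal(x), where marginal(x) = Σ_j π_j·f_j(x).
Binomial probabilities:
  L_A = C(6,2)·0.39^2·0.61^4 = 15·0.1521·0.138458 = 0.315893
  L_B = C(6,2)·0.73^2·0.27^4 = 15·0.5329·0.00531441 = 0.0424807
Weight by the priors:
  π_A·L_A = 0.21 × 0.315893 = 0.0663375
  π_B·L_B = 0.79 × 0.0424807 = 0.0335598
Sum: 0.0663375 + 0.0335598 = 0.0998973
So the posterior for Segment A is 0.0663375 / 0.0998973 ≈ 0.6641.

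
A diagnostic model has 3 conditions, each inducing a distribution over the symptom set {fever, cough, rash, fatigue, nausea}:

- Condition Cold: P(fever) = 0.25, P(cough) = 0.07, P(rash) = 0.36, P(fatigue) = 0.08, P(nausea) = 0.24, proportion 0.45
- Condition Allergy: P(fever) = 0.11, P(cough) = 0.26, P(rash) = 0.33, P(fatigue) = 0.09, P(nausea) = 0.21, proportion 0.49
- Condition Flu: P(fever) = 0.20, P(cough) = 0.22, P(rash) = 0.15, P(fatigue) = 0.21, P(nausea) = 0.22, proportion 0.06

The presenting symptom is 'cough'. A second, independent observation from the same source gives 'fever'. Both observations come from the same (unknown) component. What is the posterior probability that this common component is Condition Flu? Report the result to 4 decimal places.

0.1076

By Bayes' theorem, P(k | x) = w_k f_k(x) / Σ_j w_j f_j(x).
Since both observations come from the same component, the likelihood for component k is f_k(x₁)·f_k(x₂).
  L_Cold = [P(cough | comp) = 0.07] × [0.25] = 0.0175
  L_Allergy = [P(cough | comp) = 0.26] × [0.11] = 0.0286
  L_Flu = [P(cough | comp) = 0.22] × [0.2] = 0.044
Multiply by the mixture weights:
  w_Cold·L_Cold = 0.45 × 0.0175 = 0.007875
  w_Allergy·L_Allergy = 0.49 × 0.0286 = 0.014014
  w_Flu·L_Flu = 0.06 × 0.044 = 0.00264
Denominator: 0.007875 + 0.014014 + 0.00264 = 0.024529
So the posterior for Condition Flu is 0.00264 / 0.024529 ≈ 0.1076.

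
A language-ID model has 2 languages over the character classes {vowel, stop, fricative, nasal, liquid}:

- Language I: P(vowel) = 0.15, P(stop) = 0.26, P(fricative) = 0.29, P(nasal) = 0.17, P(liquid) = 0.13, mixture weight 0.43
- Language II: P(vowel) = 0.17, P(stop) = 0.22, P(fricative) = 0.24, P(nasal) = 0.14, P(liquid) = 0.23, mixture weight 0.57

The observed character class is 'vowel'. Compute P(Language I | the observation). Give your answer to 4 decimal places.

0.3996

The responsibility of component k is π_k f_k(x) divided by Σ_j π_j f_j(x).
Categorical probabilities:
  f_I = 0.15
  f_II = 0.17
Multiply by the mixture weights:
  π_I·f_I = 0.43 × 0.15 = 0.0645
  π_II·f_II = 0.57 × 0.17 = 0.0969
Sum: 0.0645 + 0.0969 = 0.1614
Responsibility of Language I: 0.0645 / 0.1614 ≈ 0.3996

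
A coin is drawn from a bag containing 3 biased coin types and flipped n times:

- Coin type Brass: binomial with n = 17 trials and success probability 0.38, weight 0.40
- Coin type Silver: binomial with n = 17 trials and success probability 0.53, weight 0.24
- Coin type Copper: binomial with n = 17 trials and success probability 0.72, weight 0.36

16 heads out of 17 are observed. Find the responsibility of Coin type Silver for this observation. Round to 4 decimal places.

0.0082

Apply Bayes' rule: the posterior for each component is proportional to its prior times its likelihood at x.
Evaluate each component's likelihood at the observed value:
  f_Brass = 1.99241e-06
  f_Silver = 0.000309714
  f_Copper = 0.0248272
Prior × likelihood for each component:
  π_Brass·f_Brass = 0.40 × 1.99241e-06 = 7.96963e-07
  π_Silver·f_Silver = 0.24 × 0.000309714 = 7.43313e-05
  π_Copper·f_Copper = 0.36 × 0.0248272 = 0.00893777
Evidence: 7.96963e-07 + 7.43313e-05 + 0.00893777 = 0.0090129
So the posterior for Coin type Silver is 7.43313e-05 / 0.0090129 ≈ 0.0082.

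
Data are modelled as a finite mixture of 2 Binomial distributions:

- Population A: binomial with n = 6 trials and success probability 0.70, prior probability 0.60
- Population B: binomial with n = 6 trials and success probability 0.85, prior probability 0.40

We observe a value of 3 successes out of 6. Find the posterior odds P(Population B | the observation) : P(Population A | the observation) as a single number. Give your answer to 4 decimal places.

Since P(k|x) ∝ P(Z=k) f_k(x), the posterior odds are P(Z=i) f_i(x) / (P(Z=j) f_j(x)).
Binomial probabilities:
  f_A = 0.18522
  f_B = 0.0414534
Posterior odds = (P(Z=B)·f_B) / (P(Z=A)·f_A) = (0.40·0.0414534) / (0.60·0.18522) = 0.0165814 / 0.111132 ≈ 0.1492

0.1492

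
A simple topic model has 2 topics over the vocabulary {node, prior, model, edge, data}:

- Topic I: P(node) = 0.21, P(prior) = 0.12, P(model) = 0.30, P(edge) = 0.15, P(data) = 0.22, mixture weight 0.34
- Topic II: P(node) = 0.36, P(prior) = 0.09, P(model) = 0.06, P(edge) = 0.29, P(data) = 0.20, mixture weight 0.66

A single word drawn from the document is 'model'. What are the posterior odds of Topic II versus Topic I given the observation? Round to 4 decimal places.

Posterior odds = (π_i f_i(x)) / (π_j f_j(x)); the normalising sum cancels.
Categorical probabilities:
  p_I = P(model | comp) = 0.30
  p_II = P(model | comp) = 0.06
Posterior odds = (π_II·p_II) / (π_I·p_I) = (0.66·0.06) / (0.34·0.3) = 0.0396 / 0.102 ≈ 0.3882

0.3882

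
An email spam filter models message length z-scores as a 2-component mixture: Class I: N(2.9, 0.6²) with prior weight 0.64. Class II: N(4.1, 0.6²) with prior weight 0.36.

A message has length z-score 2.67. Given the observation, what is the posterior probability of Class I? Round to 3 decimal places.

0.966

Apply Bayes' rule: the posterior for each component is proportional to its prior times its likelihood at x.
Normal densities:
  p_I = 0.617803
  p_II = 0.0388421
Multiply by the mixture weights:
  P(Z=I)·p_I = 0.64 × 0.617803 = 0.395394
  P(Z=II)·p_II = 0.36 × 0.0388421 = 0.0139831
Sum: 0.395394 + 0.0139831 = 0.409377
Responsibility of Class I: 0.395394 / 0.409377 ≈ 0.966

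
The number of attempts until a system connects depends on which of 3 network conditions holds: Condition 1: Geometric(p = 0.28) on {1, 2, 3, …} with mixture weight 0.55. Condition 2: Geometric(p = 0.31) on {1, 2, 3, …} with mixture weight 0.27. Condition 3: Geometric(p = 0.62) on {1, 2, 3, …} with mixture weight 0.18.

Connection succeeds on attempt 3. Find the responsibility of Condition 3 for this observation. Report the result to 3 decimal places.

The responsibility of component k is π_k f_k(x) divided by Σ_j π_j f_j(x).
Component likelihoods at x = 3:
  L_1 = 0.28·(1−0.28)^2 = 0.28·0.5184 = 0.145152
  L_2 = 0.31·(1−0.31)^2 = 0.31·0.4761 = 0.147591
  L_3 = 0.62·(1−0.62)^2 = 0.62·0.1444 = 0.089528
Weight by the priors:
  π_1·L_1 = 0.55 × 0.145152 = 0.0798336
  π_2·L_2 = 0.27 × 0.147591 = 0.0398496
  π_3·L_3 = 0.18 × 0.089528 = 0.016115
Denominator: 0.0798336 + 0.0398496 + 0.016115 = 0.135798
P(Condition 3 | data) ≈ 0.119

0.119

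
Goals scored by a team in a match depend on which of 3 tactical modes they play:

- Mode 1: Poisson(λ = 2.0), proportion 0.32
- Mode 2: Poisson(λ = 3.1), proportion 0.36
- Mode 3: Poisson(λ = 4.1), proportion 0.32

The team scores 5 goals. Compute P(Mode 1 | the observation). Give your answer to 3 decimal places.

0.114

P(component k | x) = P(Z=k)·f_k(x) / marginal(x), where marginal(x) = Σ_j P(Z=j)·f_j(x).
Evaluate each component's likelihood at the observed value:
  p_1 = 0.0360894
  p_2 = 0.107477
  p_3 = 0.160004
Prior × likelihood for each component:
  P(Z=1)·p_1 = 0.32 × 0.0360894 = 0.0115486
  P(Z=2)·p_2 = 0.36 × 0.107477 = 0.0386916
  P(Z=3)·p_3 = 0.32 × 0.160004 = 0.0512013
Evidence: 0.0115486 + 0.0386916 + 0.0512013 = 0.101441
Responsibility of Mode 1: 0.0115486 / 0.101441 ≈ 0.114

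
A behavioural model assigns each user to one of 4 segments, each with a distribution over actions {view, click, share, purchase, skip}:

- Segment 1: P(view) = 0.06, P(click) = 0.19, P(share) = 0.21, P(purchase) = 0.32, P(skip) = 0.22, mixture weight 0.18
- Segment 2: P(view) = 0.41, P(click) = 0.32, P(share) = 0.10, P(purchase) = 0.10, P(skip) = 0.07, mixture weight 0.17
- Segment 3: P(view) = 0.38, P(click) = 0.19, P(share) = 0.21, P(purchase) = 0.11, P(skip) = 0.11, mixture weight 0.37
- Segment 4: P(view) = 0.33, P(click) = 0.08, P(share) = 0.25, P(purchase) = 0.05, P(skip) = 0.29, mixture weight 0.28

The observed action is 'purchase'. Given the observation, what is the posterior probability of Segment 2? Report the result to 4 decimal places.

Apply Bayes' rule: the posterior for each component is proportional to its prior times its likelihood at x.
Evaluate each component's likelihood at the observed value:
  f_1 = P(purchase | comp) = 0.32
  f_2 = P(purchase | comp) = 0.10
  f_3 = P(purchase | comp) = 0.11
  f_4 = P(purchase | comp) = 0.05
Multiply by the mixture weights:
  P(Z=1)·f_1 = 0.18 × 0.32 = 0.0576
  P(Z=2)·f_2 = 0.17 × 0.1 = 0.017
  P(Z=3)·f_3 = 0.37 × 0.11 = 0.0407
  P(Z=4)·f_4 = 0.28 × 0.05 = 0.014
Normaliser: 0.0576 + 0.017 + 0.0407 + 0.014 = 0.1293
So the posterior for Segment 2 is 0.017 / 0.1293 ≈ 0.1315.

0.1315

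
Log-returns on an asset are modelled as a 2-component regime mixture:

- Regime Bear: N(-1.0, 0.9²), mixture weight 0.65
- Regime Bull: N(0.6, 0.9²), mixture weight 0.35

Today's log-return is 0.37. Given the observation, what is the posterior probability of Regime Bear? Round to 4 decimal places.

0.3759

The responsibility of component k is π_k f_k(x) divided by Σ_j π_j f_j(x).
Component likelihoods at x = 0.37:
  L_Bear = 0.139156
  L_Bull = 0.429028
Multiply by the mixture weights:
  π_Bear·L_Bear = 0.65 × 0.139156 = 0.0904515
  π_Bull·L_Bull = 0.35 × 0.429028 = 0.15016
Marginal: 0.0904515 + 0.15016 = 0.240611
Responsibility of Regime Bear: 0.0904515 / 0.240611 ≈ 0.3759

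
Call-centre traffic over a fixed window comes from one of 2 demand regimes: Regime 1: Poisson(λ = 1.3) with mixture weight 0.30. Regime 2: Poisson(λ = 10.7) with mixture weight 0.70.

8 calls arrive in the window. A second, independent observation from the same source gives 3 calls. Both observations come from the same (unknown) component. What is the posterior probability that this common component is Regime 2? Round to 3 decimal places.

P(component k | x) = π_k·f_k(x) / marginal(x), where marginal(x) = Σ_j π_j·f_j(x).
Since both observations come from the same component, the likelihood for component k is f_k(x₁)·f_k(x₂).
  L_1 = [5.5137e-05] × [0.0997921] = 5.50224e-06
  L_2 = [0.0960724] × [0.00460309] = 0.00044223
Unnormalised posteriors:
  π_1·L_1 = 0.30 × 5.50224e-06 = 1.65067e-06
  π_2·L_2 = 0.70 × 0.00044223 = 0.000309561
Evidence: 1.65067e-06 + 0.000309561 = 0.000311211
P(Regime 2 | x) = 0.000309561 / 0.000311211 ≈ 0.995

0.995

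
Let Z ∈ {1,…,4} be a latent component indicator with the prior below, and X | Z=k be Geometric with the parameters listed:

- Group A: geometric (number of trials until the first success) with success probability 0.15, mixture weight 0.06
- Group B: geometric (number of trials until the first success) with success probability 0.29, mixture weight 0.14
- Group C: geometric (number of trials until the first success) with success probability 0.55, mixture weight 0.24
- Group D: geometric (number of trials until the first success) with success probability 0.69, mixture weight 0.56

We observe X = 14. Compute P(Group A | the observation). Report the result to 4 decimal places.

0.6951

By Bayes' theorem, P(k | x) = π_k f_k(x) / Σ_j π_j f_j(x).
Component likelihoods at x = 14:
  f_A = 0.0181358
  f_B = 0.00337875
  f_C = 1.70657e-05
  f_D = 1.68481e-07
Multiply by the mixture weights:
  π_A·f_A = 0.06 × 0.0181358 = 0.00108815
  π_B·f_B = 0.14 × 0.00337875 = 0.000473026
  π_C·f_C = 0.24 × 1.70657e-05 = 4.09578e-06
  π_D·f_D = 0.56 × 1.68481e-07 = 9.43494e-08
Evidence: 0.00108815 + 0.000473026 + 4.09578e-06 + 9.43494e-08 = 0.00156537
Responsibility of Group A: 0.00108815 / 0.00156537 ≈ 0.6951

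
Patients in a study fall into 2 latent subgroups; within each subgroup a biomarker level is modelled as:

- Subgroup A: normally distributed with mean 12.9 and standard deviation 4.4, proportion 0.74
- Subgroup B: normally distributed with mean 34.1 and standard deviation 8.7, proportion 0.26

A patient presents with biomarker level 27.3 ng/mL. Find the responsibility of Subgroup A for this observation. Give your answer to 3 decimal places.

0.035

P(component k | x) = π_k·f_k(x) / marginal(x), where marginal(x) = Σ_j π_j·f_j(x).
Component likelihoods at x = 27.3 ng/mL:
  f_A = (1/(4.4·√(2π)))·exp(−(27.3−12.9)²/(2·4.4²)) = 0.090669·exp(-5.35537) = 0.000428202
  f_B = (1/(8.7·√(2π)))·exp(−(27.3−34.1)²/(2·8.7²)) = 0.045855·exp(-0.30546) = 0.0337857
Prior × likelihood for each component:
  π_A·f_A = 0.74 × 0.000428202 = 0.00031687
  π_B·f_B = 0.26 × 0.0337857 = 0.00878428
Denominator: 0.00031687 + 0.00878428 = 0.00910115
Responsibility of Subgroup A: 0.00031687 / 0.00910115 ≈ 0.035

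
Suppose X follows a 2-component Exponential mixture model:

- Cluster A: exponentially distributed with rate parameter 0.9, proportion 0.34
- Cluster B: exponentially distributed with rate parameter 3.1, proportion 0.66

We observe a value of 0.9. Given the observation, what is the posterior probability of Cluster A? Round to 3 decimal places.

0.520

P(component k | x) = w_k·f_k(x) / marginal(x), where marginal(x) = Σ_j w_j·f_j(x).
Evaluate each component's likelihood at the observed value:
  f_A = 0.9·e^(−0.9·0.9) = 0.9·e^(−0.8100) = 0.400372
  f_B = 3.1·e^(−3.1·0.9) = 3.1·e^(−2.7900) = 0.190406
Weight by the priors:
  w_A·f_A = 0.34 × 0.400372 = 0.136127
  w_B·f_B = 0.66 × 0.190406 = 0.125668
Normaliser: 0.136127 + 0.125668 = 0.261794
P(Cluster A | x) ≈ 0.520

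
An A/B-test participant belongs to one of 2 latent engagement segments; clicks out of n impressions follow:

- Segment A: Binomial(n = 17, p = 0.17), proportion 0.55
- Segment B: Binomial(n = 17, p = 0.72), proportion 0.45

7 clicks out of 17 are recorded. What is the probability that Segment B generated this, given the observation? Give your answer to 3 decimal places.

The responsibility of component k is P(Z=k) f_k(x) divided by Σ_j P(Z=j) f_j(x).
Component likelihoods at x = 7 clicks out of 17:
  L_A = 0.0123822
  L_B = 0.00577807
Weight by the priors:
  P(Z=A)·L_A = 0.55 × 0.0123822 = 0.00681022
  P(Z=B)·L_B = 0.45 × 0.00577807 = 0.00260013
Denominator: 0.00681022 + 0.00260013 = 0.00941035
P(Segment B | the observation) ≈ 0.276

0.276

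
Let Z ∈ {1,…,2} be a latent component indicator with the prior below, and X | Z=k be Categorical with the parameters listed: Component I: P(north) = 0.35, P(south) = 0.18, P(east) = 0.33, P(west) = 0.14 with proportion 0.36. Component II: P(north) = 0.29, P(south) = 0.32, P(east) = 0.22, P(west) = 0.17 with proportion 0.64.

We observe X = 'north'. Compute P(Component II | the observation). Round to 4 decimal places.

0.5956

Posterior ∝ prior × likelihood, so P(k | x) ∝ π_k f_k(x); normalise over all components.
Component likelihoods at x = 'north':
  f_I = P(north | comp) = 0.35
  f_II = P(north | comp) = 0.29
Prior × likelihood for each component:
  π_I·f_I = 0.36 × 0.35 = 0.126
  π_II·f_II = 0.64 × 0.29 = 0.1856
Sum: 0.126 + 0.1856 = 0.3116
P(Component II | data) = 0.1856 / 0.3116 ≈ 0.5956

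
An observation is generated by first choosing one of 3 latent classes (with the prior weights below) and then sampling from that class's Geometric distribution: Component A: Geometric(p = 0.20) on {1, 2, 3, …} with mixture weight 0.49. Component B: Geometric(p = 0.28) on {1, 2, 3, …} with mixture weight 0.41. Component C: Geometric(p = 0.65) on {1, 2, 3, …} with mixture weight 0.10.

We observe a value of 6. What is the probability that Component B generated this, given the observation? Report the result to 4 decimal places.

The responsibility of component k is P(Z=k) f_k(x) divided by Σ_j P(Z=j) f_j(x).
Evaluate each component's likelihood at the observed value:
  p_A = 0.20·(1−0.20)^5 = 0.20·0.32768 = 0.065536
  p_B = 0.28·(1−0.28)^5 = 0.28·0.193492 = 0.0541777
  p_C = 0.65·(1−0.65)^5 = 0.65·0.00525219 = 0.00341392
Multiply by the mixture weights:
  P(Z=A)·p_A = 0.49 × 0.065536 = 0.0321126
  P(Z=B)·p_B = 0.41 × 0.0541777 = 0.0222129
  P(Z=C)·p_C = 0.10 × 0.00341392 = 0.000341392
Marginal: 0.0321126 + 0.0222129 + 0.000341392 = 0.0546669
P(Component B | data) ≈ 0.4063

0.4063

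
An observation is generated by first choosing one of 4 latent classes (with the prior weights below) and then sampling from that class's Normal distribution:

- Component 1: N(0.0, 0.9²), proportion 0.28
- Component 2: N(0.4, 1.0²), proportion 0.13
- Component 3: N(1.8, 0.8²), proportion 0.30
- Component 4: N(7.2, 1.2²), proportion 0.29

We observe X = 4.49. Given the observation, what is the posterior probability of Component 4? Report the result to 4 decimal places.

By Bayes' theorem, P(k | x) = P(Z=k) f_k(x) / Σ_j P(Z=j) f_j(x).
Evaluate each component's likelihood at the observed value:
  L_1 = (1/(0.9·√(2π)))·exp(−(4.49−0.0)²/(2·0.9²)) = 0.443269·exp(-12.44451) = 1.74617e-06
  L_2 = (1/(1.0·√(2π)))·exp(−(4.49−0.4)²/(2·1.0²)) = 0.398942·exp(-8.36405) = 9.29928e-05
  L_3 = (1/(0.8·√(2π)))·exp(−(4.49−1.8)²/(2·0.8²)) = 0.498678·exp(-5.65320) = 0.0017485
  L_4 = (1/(1.2·√(2π)))·exp(−(4.49−7.2)²/(2·1.2²)) = 0.332452·exp(-2.55003) = 0.0259575
Multiply by the mixture weights:
  P(Z=1)·L_1 = 0.28 × 1.74617e-06 = 4.88928e-07
  P(Z=2)·L_2 = 0.13 × 9.29928e-05 = 1.20891e-05
  P(Z=3)·L_3 = 0.30 × 0.0017485 = 0.000524549
  P(Z=4)·L_4 = 0.29 × 0.0259575 = 0.00752767
Denominator: 4.88928e-07 + 1.20891e-05 + 0.000524549 + 0.00752767 = 0.0080648
So the posterior for Component 4 is 0.00752767 / 0.0080648 ≈ 0.9334.

0.9334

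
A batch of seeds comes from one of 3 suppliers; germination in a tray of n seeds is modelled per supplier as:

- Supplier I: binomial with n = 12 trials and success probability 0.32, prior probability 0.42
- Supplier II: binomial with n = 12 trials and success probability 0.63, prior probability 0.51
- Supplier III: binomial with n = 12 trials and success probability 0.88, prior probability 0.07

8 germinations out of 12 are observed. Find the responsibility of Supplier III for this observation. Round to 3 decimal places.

The responsibility of component k is w_k f_k(x) divided by Σ_j w_j f_j(x).
Component likelihoods at x = 8 germinations out of 12:
  L_I = C(12,8)·0.32^8·0.68^4 = 495·0.000109951·0.213814 = 0.011637
  L_II = C(12,8)·0.63^8·0.37^4 = 495·0.0248156·0.0187416 = 0.230217
  L_III = C(12,8)·0.88^8·0.12^4 = 495·0.359635·0.00020736 = 0.036914
Unnormalised posteriors:
  w_I·L_I = 0.42 × 0.011637 = 0.00488754
  w_II·L_II = 0.51 × 0.230217 = 0.11741
  w_III·L_III = 0.07 × 0.036914 = 0.00258398
Sum: 0.00488754 + 0.11741 + 0.00258398 = 0.124882
So the posterior for Supplier III is 0.00258398 / 0.124882 ≈ 0.021.

0.021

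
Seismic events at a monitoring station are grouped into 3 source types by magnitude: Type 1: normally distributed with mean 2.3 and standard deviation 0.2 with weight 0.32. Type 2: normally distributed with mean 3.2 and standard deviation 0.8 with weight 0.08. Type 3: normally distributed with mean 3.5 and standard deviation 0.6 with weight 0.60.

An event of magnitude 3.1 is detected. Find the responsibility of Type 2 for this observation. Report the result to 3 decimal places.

0.110

Apply Bayes' rule: the posterior for each component is proportional to its prior times its likelihood at x.
Normal densities:
  f_1 = (1/(0.2·√(2π)))·exp(−(3.1−2.3)²/(2·0.2²)) = 1.994711·exp(-8.00000) = 0.000669151
  f_2 = (1/(0.8·√(2π)))·exp(−(3.1−3.2)²/(2·0.8²)) = 0.498678·exp(-0.00781) = 0.494797
  f_3 = (1/(0.6·√(2π)))·exp(−(3.1−3.5)²/(2·0.6²)) = 0.664904·exp(-0.22222) = 0.532413
Prior × likelihood for each component:
  π_1·f_1 = 0.32 × 0.000669151 = 0.000214128
  π_2·f_2 = 0.08 × 0.494797 = 0.0395838
  π_3·f_3 = 0.60 × 0.532413 = 0.319448
Marginal: 0.000214128 + 0.0395838 + 0.319448 = 0.359246
P(Type 2 | x) = 0.0395838 / 0.359246 ≈ 0.110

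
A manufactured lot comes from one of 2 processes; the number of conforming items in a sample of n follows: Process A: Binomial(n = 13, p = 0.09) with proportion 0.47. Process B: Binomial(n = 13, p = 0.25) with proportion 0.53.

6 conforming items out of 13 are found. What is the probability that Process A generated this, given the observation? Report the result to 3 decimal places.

P(component k | x) = P(Z=k)·f_k(x) / marginal(x), where marginal(x) = Σ_j P(Z=j)·f_j(x).
Component likelihoods at x = 6 conforming items out of 13:
  L_A = C(13,6)·0.09^6·0.91^7 = 1716·5.31441e-07·0.516761 = 0.000471262
  L_B = C(13,6)·0.25^6·0.75^7 = 1716·0.000244141·0.133484 = 0.0559224
Unnormalised posteriors:
  P(Z=A)·L_A = 0.47 × 0.000471262 = 0.000221493
  P(Z=B)·L_B = 0.53 × 0.0559224 = 0.0296389
Normaliser: 0.000221493 + 0.0296389 = 0.0298604
P(Process A | the observation) ≈ 0.007

0.007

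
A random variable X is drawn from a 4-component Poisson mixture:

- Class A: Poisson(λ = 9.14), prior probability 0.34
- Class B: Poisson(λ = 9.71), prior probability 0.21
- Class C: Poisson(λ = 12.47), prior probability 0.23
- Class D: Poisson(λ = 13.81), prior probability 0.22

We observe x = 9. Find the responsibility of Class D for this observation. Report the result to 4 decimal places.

Posterior ∝ prior × likelihood, so P(k | x) ∝ π_k f_k(x); normalise over all components.
Poisson probabilities:
  L_A = 0.131614
  L_B = 0.128295
  L_C = 0.0771583
  L_D = 0.050626
Unnormalised posteriors:
  π_A·L_A = 0.34 × 0.131614 = 0.0447487
  π_B·L_B = 0.21 × 0.128295 = 0.026942
  π_C·L_C = 0.23 × 0.0771583 = 0.0177464
  π_D·L_D = 0.22 × 0.050626 = 0.0111377
Sum: 0.0447487 + 0.026942 + 0.0177464 + 0.0111377 = 0.100575
P(Class D | x) = 0.0111377 / 0.100575 ≈ 0.1107

0.1107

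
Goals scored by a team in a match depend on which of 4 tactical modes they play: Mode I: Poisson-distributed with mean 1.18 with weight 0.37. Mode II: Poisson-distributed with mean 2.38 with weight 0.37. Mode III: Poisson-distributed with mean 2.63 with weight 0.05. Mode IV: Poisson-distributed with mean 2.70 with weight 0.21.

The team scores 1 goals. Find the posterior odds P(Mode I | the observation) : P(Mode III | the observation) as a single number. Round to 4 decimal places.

The posterior odds equal the prior odds times the likelihood ratio: (P(Z=i)/P(Z=j))·(f_i(x)/f_j(x)).
Component likelihoods at x = 1 goals:
  L_I = 0.362589
  L_II = 0.22027
  L_III = 0.189566
  L_IV = 0.181455
0.134158 / 0.00947832 ≈ 14.1542

14.1542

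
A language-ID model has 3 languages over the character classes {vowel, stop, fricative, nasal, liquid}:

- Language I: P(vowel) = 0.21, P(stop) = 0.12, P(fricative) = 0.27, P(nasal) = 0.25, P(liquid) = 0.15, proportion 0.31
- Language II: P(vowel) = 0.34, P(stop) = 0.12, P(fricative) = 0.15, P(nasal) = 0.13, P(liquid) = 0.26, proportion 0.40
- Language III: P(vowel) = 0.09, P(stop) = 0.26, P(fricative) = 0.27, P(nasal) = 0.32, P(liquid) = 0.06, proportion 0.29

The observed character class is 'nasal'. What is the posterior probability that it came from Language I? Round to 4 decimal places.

0.3486

Posterior ∝ prior × likelihood, so P(k | x) ∝ w_k f_k(x); normalise over all components.
Evaluate each component's likelihood at the observed value:
  L_I = P(nasal | comp) = 0.25
  L_II = P(nasal | comp) = 0.13
  L_III = P(nasal | comp) = 0.32
Prior × likelihood for each component:
  w_I·L_I = 0.31 × 0.25 = 0.0775
  w_II·L_II = 0.40 × 0.13 = 0.052
  w_III·L_III = 0.29 × 0.32 = 0.0928
Normaliser: 0.0775 + 0.052 + 0.0928 = 0.2223
So the posterior for Language I is 0.0775 / 0.2223 ≈ 0.3486.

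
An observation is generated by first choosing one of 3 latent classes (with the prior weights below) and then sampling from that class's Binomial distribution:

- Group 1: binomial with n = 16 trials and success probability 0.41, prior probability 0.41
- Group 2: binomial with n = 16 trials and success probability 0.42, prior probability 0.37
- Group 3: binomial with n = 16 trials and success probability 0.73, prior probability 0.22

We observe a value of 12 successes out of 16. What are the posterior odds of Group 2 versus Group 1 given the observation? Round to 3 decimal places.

1.125

Posterior odds = (π_i f_i(x)) / (π_j f_j(x)); the normalising sum cancels.
Component likelihoods at x = 12 successes out of 16:
  L_1 = C(16,12)·0.41^12·0.59^4 = 1820·2.25635e-05·0.121174 = 0.00497606
  L_2 = C(16,12)·0.42^12·0.58^4 = 1820·3.01295e-05·0.113165 = 0.00620547
  L_3 = C(16,12)·0.73^12·0.27^4 = 1820·0.022902·0.00531441 = 0.221514
Odds = (0.37/0.41) × (0.00620547/0.00497606) = 0.902439 × 1.24707 ≈ 1.125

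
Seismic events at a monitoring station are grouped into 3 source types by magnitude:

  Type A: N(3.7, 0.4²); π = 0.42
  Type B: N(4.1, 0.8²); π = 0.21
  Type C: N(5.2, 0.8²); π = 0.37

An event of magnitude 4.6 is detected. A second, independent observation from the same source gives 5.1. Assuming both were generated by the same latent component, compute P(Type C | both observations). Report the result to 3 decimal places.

0.777

Posterior ∝ prior × likelihood, so P(k | x) ∝ π_k f_k(x); normalise over all components.
Since both observations come from the same component, the likelihood for component k is f_k(x₁)·f_k(x₂).
  p_A = [0.0793491] × [0.00218171] = 0.000173117
  p_B = [0.410201] × [0.228311] = 0.0936536
  p_C = [0.376422] × [0.494797] = 0.186252
Prior × likelihood for each component:
  π_A·p_A = 0.42 × 0.000173117 = 7.27089e-05
  π_B·p_B = 0.21 × 0.0936536 = 0.0196673
  π_C·p_C = 0.37 × 0.186252 = 0.0689134
Marginal: 7.27089e-05 + 0.0196673 + 0.0689134 = 0.0886534
P(Type C | x₁,x₂) = 0.0689134 / 0.0886534 ≈ 0.777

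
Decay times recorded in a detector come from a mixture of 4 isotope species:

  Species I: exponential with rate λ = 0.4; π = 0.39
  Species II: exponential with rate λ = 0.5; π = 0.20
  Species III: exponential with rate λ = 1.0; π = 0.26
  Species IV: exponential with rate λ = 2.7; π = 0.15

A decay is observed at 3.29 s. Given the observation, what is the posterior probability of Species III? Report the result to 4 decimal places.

The responsibility of component k is π_k f_k(x) divided by Σ_j π_j f_j(x).
Exponential densities:
  L_I = 0.4·e^(−0.4·3.29) = 0.4·e^(−1.3160) = 0.107282
  L_II = 0.5·e^(−0.5·3.29) = 0.5·e^(−1.6450) = 0.0965063
  L_III = 1.0·e^(−1.0·3.29) = 1.0·e^(−3.2900) = 0.0372538
  L_IV = 2.7·e^(−2.7·3.29) = 2.7·e^(−8.8830) = 0.000374564
Unnormalised posteriors:
  π_I·L_I = 0.39 × 0.107282 = 0.0418401
  π_II·L_II = 0.20 × 0.0965063 = 0.0193013
  π_III·L_III = 0.26 × 0.0372538 = 0.009686
  π_IV·L_IV = 0.15 × 0.000374564 = 5.61846e-05
Sum: 0.0418401 + 0.0193013 + 0.009686 + 5.61846e-05 = 0.0708836
Responsibility of Species III: 0.009686 / 0.0708836 ≈ 0.1366

0.1366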